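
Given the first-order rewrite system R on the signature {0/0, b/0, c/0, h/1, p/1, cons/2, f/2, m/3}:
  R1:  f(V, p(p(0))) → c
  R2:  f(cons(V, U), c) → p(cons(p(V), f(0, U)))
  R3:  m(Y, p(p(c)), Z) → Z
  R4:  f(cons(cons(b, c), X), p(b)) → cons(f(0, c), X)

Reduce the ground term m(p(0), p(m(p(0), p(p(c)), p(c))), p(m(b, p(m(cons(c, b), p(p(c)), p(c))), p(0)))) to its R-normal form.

p(p(0))

1. m(p(0), p(m(p(0), p(p(c)), p(c))), p(m(b, p(m(cons(c, b), p(p(c)), p(c))), p(0))))  →  m(p(0), p(p(c)), p(m(b, p(m(cons(c, b), p(p(c)), p(c))), p(0))))   [R3 at 2.1]
2. m(p(0), p(p(c)), p(m(b, p(m(cons(c, b), p(p(c)), p(c))), p(0))))  →  p(m(b, p(m(cons(c, b), p(p(c)), p(c))), p(0)))   [R3 at ε]
3. p(m(b, p(m(cons(c, b), p(p(c)), p(c))), p(0)))  →  p(m(b, p(p(c)), p(0)))   [R3 at 1.2.1]
4. p(m(b, p(p(c)), p(0)))  →  p(p(0))   [R3 at 1]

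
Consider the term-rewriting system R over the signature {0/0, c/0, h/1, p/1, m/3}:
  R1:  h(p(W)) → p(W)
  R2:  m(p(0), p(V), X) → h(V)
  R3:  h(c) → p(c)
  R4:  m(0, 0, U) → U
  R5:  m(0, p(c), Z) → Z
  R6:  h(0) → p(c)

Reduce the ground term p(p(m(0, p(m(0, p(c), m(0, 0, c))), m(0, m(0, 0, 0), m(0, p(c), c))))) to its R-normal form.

p(p(c))

1. p(p(m(0, p(m(0, p(c), m(0, 0, c))), m(0, m(0, 0, 0), m(0, p(c), c)))))  →  p(p(m(0, p(m(0, 0, c)), m(0, m(0, 0, 0), m(0, p(c), c)))))   [R5 at 1.1.2.1]
2. p(p(m(0, p(m(0, 0, c)), m(0, m(0, 0, 0), m(0, p(c), c)))))  →  p(p(m(0, p(c), m(0, m(0, 0, 0), m(0, p(c), c)))))   [R4 at 1.1.2.1]
3. p(p(m(0, p(c), m(0, m(0, 0, 0), m(0, p(c), c)))))  →  p(p(m(0, m(0, 0, 0), m(0, p(c), c))))   [R5 at 1.1]
4. p(p(m(0, m(0, 0, 0), m(0, p(c), c))))  →  p(p(m(0, 0, m(0, p(c), c))))   [R4 at 1.1.2]
5. p(p(m(0, 0, m(0, p(c), c))))  →  p(p(m(0, p(c), c)))   [R4 at 1.1]
6. p(p(m(0, p(c), c)))  →  p(p(c))   [R5 at 1.1]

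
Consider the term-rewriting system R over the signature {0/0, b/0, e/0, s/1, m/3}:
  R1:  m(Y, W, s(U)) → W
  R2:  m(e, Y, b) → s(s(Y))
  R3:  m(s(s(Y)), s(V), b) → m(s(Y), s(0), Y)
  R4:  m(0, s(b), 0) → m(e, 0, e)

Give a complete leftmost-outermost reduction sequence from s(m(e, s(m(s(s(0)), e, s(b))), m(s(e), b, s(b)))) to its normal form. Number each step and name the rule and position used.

s(s(s(s(e))))

1. s(m(e, s(m(s(s(0)), e, s(b))), m(s(e), b, s(b))))  →  s(m(e, s(e), m(s(e), b, s(b))))   [R1 at 1.2.1]
2. s(m(e, s(e), m(s(e), b, s(b))))  →  s(m(e, s(e), b))   [R1 at 1.3]
3. s(m(e, s(e), b))  →  s(s(s(s(e))))   [R2 at 1]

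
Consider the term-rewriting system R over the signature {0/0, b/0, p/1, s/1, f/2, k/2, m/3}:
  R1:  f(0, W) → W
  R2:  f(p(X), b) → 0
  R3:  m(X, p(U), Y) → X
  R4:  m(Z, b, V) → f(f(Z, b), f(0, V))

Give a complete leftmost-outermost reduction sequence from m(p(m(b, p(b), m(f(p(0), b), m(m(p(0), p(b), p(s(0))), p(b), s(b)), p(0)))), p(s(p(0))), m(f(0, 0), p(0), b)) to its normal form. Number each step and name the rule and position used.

p(b)

1. m(p(m(b, p(b), m(f(p(0), b), m(m(p(0), p(b), p(s(0))), p(b), s(b)), p(0)))), p(s(p(0))), m(f(0, 0), p(0), b))  →  p(m(b, p(b), m(f(p(0), b), m(m(p(0), p(b), p(s(0))), p(b), s(b)), p(0))))   [R3 at ε]
2. p(m(b, p(b), m(f(p(0), b), m(m(p(0), p(b), p(s(0))), p(b), s(b)), p(0))))  →  p(b)   [R3 at 1]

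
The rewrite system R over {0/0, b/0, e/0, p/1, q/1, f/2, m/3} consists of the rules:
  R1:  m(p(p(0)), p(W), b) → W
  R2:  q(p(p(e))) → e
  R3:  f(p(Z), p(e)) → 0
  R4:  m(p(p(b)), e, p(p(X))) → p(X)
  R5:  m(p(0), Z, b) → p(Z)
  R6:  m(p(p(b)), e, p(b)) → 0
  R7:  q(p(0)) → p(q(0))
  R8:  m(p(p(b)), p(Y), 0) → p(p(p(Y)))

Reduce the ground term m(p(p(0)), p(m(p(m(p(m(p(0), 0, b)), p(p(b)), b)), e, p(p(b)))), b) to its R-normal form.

1. m(p(p(0)), p(m(p(m(p(m(p(0), 0, b)), p(p(b)), b)), e, p(p(b)))), b)  →  m(p(m(p(m(p(0), 0, b)), p(p(b)), b)), e, p(p(b)))   [R1 at ε]
2. m(p(m(p(m(p(0), 0, b)), p(p(b)), b)), e, p(p(b)))  →  m(p(m(p(p(0)), p(p(b)), b)), e, p(p(b)))   [R5 at 1.1.1.1]
3. m(p(m(p(p(0)), p(p(b)), b)), e, p(p(b)))  →  m(p(p(b)), e, p(p(b)))   [R1 at 1.1]
4. m(p(p(b)), e, p(p(b)))  →  p(b)   [R4 at ε]

p(b)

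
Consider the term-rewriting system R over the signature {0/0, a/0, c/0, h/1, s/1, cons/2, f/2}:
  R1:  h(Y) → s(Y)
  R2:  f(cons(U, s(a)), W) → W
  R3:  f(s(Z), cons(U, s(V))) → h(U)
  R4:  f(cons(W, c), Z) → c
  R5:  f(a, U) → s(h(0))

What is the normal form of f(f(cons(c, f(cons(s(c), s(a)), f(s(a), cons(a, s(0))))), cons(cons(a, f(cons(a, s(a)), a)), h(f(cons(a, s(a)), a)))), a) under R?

a

1. f(f(cons(c, f(cons(s(c), s(a)), f(s(a), cons(a, s(0))))), cons(cons(a, f(cons(a, s(a)), a)), h(f(cons(a, s(a)), a)))), a)  →  f(f(cons(c, f(s(a), cons(a, s(0)))), cons(cons(a, f(cons(a, s(a)), a)), h(f(cons(a, s(a)), a)))), a)   [R2 at 1.1.2]
2. f(f(cons(c, f(s(a), cons(a, s(0)))), cons(cons(a, f(cons(a, s(a)), a)), h(f(cons(a, s(a)), a)))), a)  →  f(f(cons(c, h(a)), cons(cons(a, f(cons(a, s(a)), a)), h(f(cons(a, s(a)), a)))), a)   [R3 at 1.1.2]
3. f(f(cons(c, h(a)), cons(cons(a, f(cons(a, s(a)), a)), h(f(cons(a, s(a)), a)))), a)  →  f(f(cons(c, s(a)), cons(cons(a, f(cons(a, s(a)), a)), h(f(cons(a, s(a)), a)))), a)   [R1 at 1.1.2]
4. f(f(cons(c, s(a)), cons(cons(a, f(cons(a, s(a)), a)), h(f(cons(a, s(a)), a)))), a)  →  f(cons(cons(a, f(cons(a, s(a)), a)), h(f(cons(a, s(a)), a))), a)   [R2 at 1]
5. f(cons(cons(a, f(cons(a, s(a)), a)), h(f(cons(a, s(a)), a))), a)  →  f(cons(cons(a, a), h(f(cons(a, s(a)), a))), a)   [R2 at 1.1.2]
6. f(cons(cons(a, a), h(f(cons(a, s(a)), a))), a)  →  f(cons(cons(a, a), s(f(cons(a, s(a)), a))), a)   [R1 at 1.2]
7. f(cons(cons(a, a), s(f(cons(a, s(a)), a))), a)  →  f(cons(cons(a, a), s(a)), a)   [R2 at 1.2.1]
8. f(cons(cons(a, a), s(a)), a)  →  a   [R2 at ε]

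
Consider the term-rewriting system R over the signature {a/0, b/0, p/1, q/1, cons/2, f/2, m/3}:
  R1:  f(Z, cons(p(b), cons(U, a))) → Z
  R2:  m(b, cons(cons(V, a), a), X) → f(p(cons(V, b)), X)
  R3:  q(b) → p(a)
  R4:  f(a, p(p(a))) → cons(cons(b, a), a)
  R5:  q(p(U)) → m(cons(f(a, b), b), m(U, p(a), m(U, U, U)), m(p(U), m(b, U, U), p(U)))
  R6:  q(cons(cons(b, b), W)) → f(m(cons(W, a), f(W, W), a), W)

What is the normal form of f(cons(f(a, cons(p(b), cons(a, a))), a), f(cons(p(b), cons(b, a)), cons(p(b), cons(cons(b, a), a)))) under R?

cons(a, a)

1. f(cons(f(a, cons(p(b), cons(a, a))), a), f(cons(p(b), cons(b, a)), cons(p(b), cons(cons(b, a), a))))  →  f(cons(a, a), f(cons(p(b), cons(b, a)), cons(p(b), cons(cons(b, a), a))))   [R1 at 1.1]
2. f(cons(a, a), f(cons(p(b), cons(b, a)), cons(p(b), cons(cons(b, a), a))))  →  f(cons(a, a), cons(p(b), cons(b, a)))   [R1 at 2]
3. f(cons(a, a), cons(p(b), cons(b, a)))  →  cons(a, a)   [R1 at ε]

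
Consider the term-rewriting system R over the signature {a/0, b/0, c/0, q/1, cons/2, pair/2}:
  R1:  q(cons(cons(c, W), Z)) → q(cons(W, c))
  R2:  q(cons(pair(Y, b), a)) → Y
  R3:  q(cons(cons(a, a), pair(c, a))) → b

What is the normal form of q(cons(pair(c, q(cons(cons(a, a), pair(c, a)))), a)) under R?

c

1. q(cons(pair(c, q(cons(cons(a, a), pair(c, a)))), a))  →  q(cons(pair(c, b), a))   [R3 at 1.1.2]
2. q(cons(pair(c, b), a))  →  c   [R2 at ε]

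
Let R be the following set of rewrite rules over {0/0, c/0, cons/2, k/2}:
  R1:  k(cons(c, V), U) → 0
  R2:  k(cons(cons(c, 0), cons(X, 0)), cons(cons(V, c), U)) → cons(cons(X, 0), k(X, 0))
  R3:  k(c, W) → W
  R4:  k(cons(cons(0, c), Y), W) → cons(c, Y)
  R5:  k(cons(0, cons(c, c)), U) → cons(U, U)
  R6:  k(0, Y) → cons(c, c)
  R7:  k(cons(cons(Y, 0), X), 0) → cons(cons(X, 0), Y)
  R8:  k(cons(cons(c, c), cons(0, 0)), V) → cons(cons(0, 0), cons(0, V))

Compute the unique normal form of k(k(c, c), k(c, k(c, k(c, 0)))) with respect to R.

0

1. k(k(c, c), k(c, k(c, k(c, 0))))  →  k(c, k(c, k(c, k(c, 0))))   [R3 at 1]
2. k(c, k(c, k(c, k(c, 0))))  →  k(c, k(c, k(c, 0)))   [R3 at ε]
3. k(c, k(c, k(c, 0)))  →  k(c, k(c, 0))   [R3 at ε]
4. k(c, k(c, 0))  →  k(c, 0)   [R3 at ε]
5. k(c, 0)  →  0   [R3 at ε]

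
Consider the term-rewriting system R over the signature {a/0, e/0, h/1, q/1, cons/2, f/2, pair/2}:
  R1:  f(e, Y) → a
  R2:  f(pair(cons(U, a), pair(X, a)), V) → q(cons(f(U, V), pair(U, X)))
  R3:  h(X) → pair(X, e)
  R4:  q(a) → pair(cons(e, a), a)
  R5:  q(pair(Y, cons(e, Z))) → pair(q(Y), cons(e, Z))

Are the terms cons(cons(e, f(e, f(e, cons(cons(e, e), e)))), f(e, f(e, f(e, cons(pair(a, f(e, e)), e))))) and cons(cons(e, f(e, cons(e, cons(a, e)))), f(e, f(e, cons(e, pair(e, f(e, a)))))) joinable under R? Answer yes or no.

yes — NF(t₁) = cons(cons(e, a), a), NF(t₂) = cons(cons(e, a), a)

Reduce t₁ = cons(cons(e, f(e, f(e, cons(cons(e, e), e)))), f(e, f(e, f(e, cons(pair(a, f(e, e)), e))))):
1. cons(cons(e, f(e, f(e, cons(cons(e, e), e)))), f(e, f(e, f(e, cons(pair(a, f(e, e)), e)))))  →  cons(cons(e, a), f(e, f(e, f(e, cons(pair(a, f(e, e)), e)))))   [R1 at 1.2]
2. cons(cons(e, a), f(e, f(e, f(e, cons(pair(a, f(e, e)), e)))))  →  cons(cons(e, a), a)   [R1 at 2]

Reduce t₂ = cons(cons(e, f(e, cons(e, cons(a, e)))), f(e, f(e, cons(e, pair(e, f(e, a)))))):
1. cons(cons(e, f(e, cons(e, cons(a, e)))), f(e, f(e, cons(e, pair(e, f(e, a))))))  →  cons(cons(e, a), f(e, f(e, cons(e, pair(e, f(e, a))))))   [R1 at 1.2]
2. cons(cons(e, a), f(e, f(e, cons(e, pair(e, f(e, a))))))  →  cons(cons(e, a), a)   [R1 at 2]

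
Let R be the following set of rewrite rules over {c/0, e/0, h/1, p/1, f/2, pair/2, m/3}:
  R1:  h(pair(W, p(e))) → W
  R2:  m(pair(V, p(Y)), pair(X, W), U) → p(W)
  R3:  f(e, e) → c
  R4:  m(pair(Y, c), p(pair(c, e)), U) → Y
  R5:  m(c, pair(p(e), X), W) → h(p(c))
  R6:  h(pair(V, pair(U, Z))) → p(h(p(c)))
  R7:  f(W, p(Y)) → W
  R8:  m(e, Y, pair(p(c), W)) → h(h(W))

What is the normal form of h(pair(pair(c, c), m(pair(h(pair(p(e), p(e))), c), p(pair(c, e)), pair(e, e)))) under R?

1. h(pair(pair(c, c), m(pair(h(pair(p(e), p(e))), c), p(pair(c, e)), pair(e, e))))  →  h(pair(pair(c, c), h(pair(p(e), p(e)))))   [R4 at 1.2]
2. h(pair(pair(c, c), h(pair(p(e), p(e)))))  →  h(pair(pair(c, c), p(e)))   [R1 at 1.2]
3. h(pair(pair(c, c), p(e)))  →  pair(c, c)   [R1 at ε]

pair(c, c)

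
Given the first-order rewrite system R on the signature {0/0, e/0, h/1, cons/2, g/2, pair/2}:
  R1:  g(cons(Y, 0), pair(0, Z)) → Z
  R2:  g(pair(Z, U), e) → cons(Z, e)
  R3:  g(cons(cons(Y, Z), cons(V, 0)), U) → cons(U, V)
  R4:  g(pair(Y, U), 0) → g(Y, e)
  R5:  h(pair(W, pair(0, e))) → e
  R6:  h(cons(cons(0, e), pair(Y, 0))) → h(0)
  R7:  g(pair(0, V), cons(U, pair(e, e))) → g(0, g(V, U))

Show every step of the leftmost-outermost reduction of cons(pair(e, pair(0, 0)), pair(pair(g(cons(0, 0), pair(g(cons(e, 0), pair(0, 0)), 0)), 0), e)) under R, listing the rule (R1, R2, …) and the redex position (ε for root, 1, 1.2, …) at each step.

cons(pair(e, pair(0, 0)), pair(pair(0, 0), e))

1. cons(pair(e, pair(0, 0)), pair(pair(g(cons(0, 0), pair(g(cons(e, 0), pair(0, 0)), 0)), 0), e))  →  cons(pair(e, pair(0, 0)), pair(pair(g(cons(0, 0), pair(0, 0)), 0), e))   [R1 at 2.1.1.2.1]
2. cons(pair(e, pair(0, 0)), pair(pair(g(cons(0, 0), pair(0, 0)), 0), e))  →  cons(pair(e, pair(0, 0)), pair(pair(0, 0), e))   [R1 at 2.1.1]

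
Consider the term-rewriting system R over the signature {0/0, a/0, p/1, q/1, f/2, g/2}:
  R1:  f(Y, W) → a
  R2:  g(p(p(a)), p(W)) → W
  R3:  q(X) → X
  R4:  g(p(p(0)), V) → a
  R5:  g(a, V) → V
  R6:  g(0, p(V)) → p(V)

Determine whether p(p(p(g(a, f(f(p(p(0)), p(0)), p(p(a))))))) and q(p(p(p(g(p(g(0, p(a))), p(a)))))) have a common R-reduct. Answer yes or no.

yes — NF(t₁) = p(p(p(a))), NF(t₂) = p(p(p(a)))

Reduce t₁ = p(p(p(g(a, f(f(p(p(0)), p(0)), p(p(a))))))):
1. p(p(p(g(a, f(f(p(p(0)), p(0)), p(p(a)))))))  →  p(p(p(f(f(p(p(0)), p(0)), p(p(a))))))   [R5 at 1.1.1]
2. p(p(p(f(f(p(p(0)), p(0)), p(p(a))))))  →  p(p(p(a)))   [R1 at 1.1.1]

Reduce t₂ = q(p(p(p(g(p(g(0, p(a))), p(a)))))):
1. q(p(p(p(g(p(g(0, p(a))), p(a))))))  →  p(p(p(g(p(g(0, p(a))), p(a)))))   [R3 at ε]
2. p(p(p(g(p(g(0, p(a))), p(a)))))  →  p(p(p(g(p(p(a)), p(a)))))   [R6 at 1.1.1.1.1]
3. p(p(p(g(p(p(a)), p(a)))))  →  p(p(p(a)))   [R2 at 1.1.1]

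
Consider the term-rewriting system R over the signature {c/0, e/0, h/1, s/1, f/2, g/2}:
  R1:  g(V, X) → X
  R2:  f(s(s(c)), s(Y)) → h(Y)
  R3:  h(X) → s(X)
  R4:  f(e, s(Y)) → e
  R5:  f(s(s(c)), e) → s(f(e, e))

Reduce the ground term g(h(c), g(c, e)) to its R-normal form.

1. g(h(c), g(c, e))  →  g(c, e)   [R1 at ε]
2. g(c, e)  →  e   [R1 at ε]

e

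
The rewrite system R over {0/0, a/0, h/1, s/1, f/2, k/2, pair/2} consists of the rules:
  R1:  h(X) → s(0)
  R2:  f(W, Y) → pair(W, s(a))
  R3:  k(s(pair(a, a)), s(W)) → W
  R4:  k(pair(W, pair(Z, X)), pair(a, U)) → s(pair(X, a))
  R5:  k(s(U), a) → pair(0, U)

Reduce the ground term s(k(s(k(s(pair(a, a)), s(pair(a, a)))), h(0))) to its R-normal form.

s(0)

1. s(k(s(k(s(pair(a, a)), s(pair(a, a)))), h(0)))  →  s(k(s(pair(a, a)), h(0)))   [R3 at 1.1.1]
2. s(k(s(pair(a, a)), h(0)))  →  s(k(s(pair(a, a)), s(0)))   [R1 at 1.2]
3. s(k(s(pair(a, a)), s(0)))  →  s(0)   [R3 at 1]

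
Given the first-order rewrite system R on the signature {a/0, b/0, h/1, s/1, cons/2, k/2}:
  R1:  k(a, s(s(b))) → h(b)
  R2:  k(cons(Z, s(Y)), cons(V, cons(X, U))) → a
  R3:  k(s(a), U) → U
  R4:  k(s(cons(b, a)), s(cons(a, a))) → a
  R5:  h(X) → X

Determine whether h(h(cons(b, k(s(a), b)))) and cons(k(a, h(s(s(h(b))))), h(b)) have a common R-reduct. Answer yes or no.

yes — NF(t₁) = cons(b, b), NF(t₂) = cons(b, b)

Reduce t₁ = h(h(cons(b, k(s(a), b)))):
1. h(h(cons(b, k(s(a), b))))  →  h(cons(b, k(s(a), b)))   [R5 at ε]
2. h(cons(b, k(s(a), b)))  →  cons(b, k(s(a), b))   [R5 at ε]
3. cons(b, k(s(a), b))  →  cons(b, b)   [R3 at 2]

Reduce t₂ = cons(k(a, h(s(s(h(b))))), h(b)):
1. cons(k(a, h(s(s(h(b))))), h(b))  →  cons(k(a, s(s(h(b)))), h(b))   [R5 at 1.2]
2. cons(k(a, s(s(h(b)))), h(b))  →  cons(k(a, s(s(b))), h(b))   [R5 at 1.2.1.1]
3. cons(k(a, s(s(b))), h(b))  →  cons(h(b), h(b))   [R1 at 1]
4. cons(h(b), h(b))  →  cons(b, h(b))   [R5 at 1]
5. cons(b, h(b))  →  cons(b, b)   [R5 at 2]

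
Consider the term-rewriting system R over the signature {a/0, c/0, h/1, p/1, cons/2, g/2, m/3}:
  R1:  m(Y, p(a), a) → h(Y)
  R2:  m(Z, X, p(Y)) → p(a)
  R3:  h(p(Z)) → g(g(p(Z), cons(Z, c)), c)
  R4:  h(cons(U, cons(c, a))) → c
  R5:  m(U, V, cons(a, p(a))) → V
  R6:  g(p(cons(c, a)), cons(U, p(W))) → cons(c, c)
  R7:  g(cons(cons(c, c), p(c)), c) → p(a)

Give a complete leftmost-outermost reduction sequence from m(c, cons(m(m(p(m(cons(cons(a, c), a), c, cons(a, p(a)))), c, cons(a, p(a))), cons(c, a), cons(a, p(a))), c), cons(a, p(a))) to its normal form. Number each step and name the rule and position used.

cons(cons(c, a), c)

1. m(c, cons(m(m(p(m(cons(cons(a, c), a), c, cons(a, p(a)))), c, cons(a, p(a))), cons(c, a), cons(a, p(a))), c), cons(a, p(a)))  →  cons(m(m(p(m(cons(cons(a, c), a), c, cons(a, p(a)))), c, cons(a, p(a))), cons(c, a), cons(a, p(a))), c)   [R5 at ε]
2. cons(m(m(p(m(cons(cons(a, c), a), c, cons(a, p(a)))), c, cons(a, p(a))), cons(c, a), cons(a, p(a))), c)  →  cons(cons(c, a), c)   [R5 at 1]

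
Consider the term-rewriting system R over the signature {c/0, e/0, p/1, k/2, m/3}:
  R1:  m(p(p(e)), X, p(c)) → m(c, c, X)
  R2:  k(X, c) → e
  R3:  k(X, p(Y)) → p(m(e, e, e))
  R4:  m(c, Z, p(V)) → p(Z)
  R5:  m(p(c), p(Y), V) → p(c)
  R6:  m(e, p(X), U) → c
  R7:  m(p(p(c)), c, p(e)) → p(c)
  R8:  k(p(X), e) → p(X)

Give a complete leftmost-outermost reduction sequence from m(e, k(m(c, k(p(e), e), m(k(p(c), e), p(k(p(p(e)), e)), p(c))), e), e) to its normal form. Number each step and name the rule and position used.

c

1. m(e, k(m(c, k(p(e), e), m(k(p(c), e), p(k(p(p(e)), e)), p(c))), e), e)  →  m(e, k(m(c, p(e), m(k(p(c), e), p(k(p(p(e)), e)), p(c))), e), e)   [R8 at 2.1.2]
2. m(e, k(m(c, p(e), m(k(p(c), e), p(k(p(p(e)), e)), p(c))), e), e)  →  m(e, k(m(c, p(e), m(p(c), p(k(p(p(e)), e)), p(c))), e), e)   [R8 at 2.1.3.1]
3. m(e, k(m(c, p(e), m(p(c), p(k(p(p(e)), e)), p(c))), e), e)  →  m(e, k(m(c, p(e), p(c)), e), e)   [R5 at 2.1.3]
4. m(e, k(m(c, p(e), p(c)), e), e)  →  m(e, k(p(p(e)), e), e)   [R4 at 2.1]
5. m(e, k(p(p(e)), e), e)  →  m(e, p(p(e)), e)   [R8 at 2]
6. m(e, p(p(e)), e)  →  c   [R6 at ε]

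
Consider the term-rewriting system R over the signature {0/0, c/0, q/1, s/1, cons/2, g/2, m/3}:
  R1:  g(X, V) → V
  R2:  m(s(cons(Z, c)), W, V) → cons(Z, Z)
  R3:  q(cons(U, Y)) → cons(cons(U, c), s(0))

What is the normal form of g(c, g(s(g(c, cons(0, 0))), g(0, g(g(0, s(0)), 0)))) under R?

0

1. g(c, g(s(g(c, cons(0, 0))), g(0, g(g(0, s(0)), 0))))  →  g(s(g(c, cons(0, 0))), g(0, g(g(0, s(0)), 0)))   [R1 at ε]
2. g(s(g(c, cons(0, 0))), g(0, g(g(0, s(0)), 0)))  →  g(0, g(g(0, s(0)), 0))   [R1 at ε]
3. g(0, g(g(0, s(0)), 0))  →  g(g(0, s(0)), 0)   [R1 at ε]
4. g(g(0, s(0)), 0)  →  0   [R1 at ε]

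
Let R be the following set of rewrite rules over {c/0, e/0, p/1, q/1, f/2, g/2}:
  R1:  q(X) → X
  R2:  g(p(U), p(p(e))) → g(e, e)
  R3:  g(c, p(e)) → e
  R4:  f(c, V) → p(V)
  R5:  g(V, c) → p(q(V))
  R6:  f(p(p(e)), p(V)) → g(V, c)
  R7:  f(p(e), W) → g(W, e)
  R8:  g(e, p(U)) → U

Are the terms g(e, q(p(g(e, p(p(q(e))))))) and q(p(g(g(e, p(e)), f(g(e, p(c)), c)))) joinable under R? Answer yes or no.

no — NF(t₁) = p(e), NF(t₂) = p(c)

Reduce t₁ = g(e, q(p(g(e, p(p(q(e))))))):
1. g(e, q(p(g(e, p(p(q(e)))))))  →  g(e, p(g(e, p(p(q(e))))))   [R1 at 2]
2. g(e, p(g(e, p(p(q(e))))))  →  g(e, p(p(q(e))))   [R8 at ε]
3. g(e, p(p(q(e))))  →  p(q(e))   [R8 at ε]
4. p(q(e))  →  p(e)   [R1 at 1]

Reduce t₂ = q(p(g(g(e, p(e)), f(g(e, p(c)), c)))):
1. q(p(g(g(e, p(e)), f(g(e, p(c)), c))))  →  p(g(g(e, p(e)), f(g(e, p(c)), c)))   [R1 at ε]
2. p(g(g(e, p(e)), f(g(e, p(c)), c)))  →  p(g(e, f(g(e, p(c)), c)))   [R8 at 1.1]
3. p(g(e, f(g(e, p(c)), c)))  →  p(g(e, f(c, c)))   [R8 at 1.2.1]
4. p(g(e, f(c, c)))  →  p(g(e, p(c)))   [R4 at 1.2]
5. p(g(e, p(c)))  →  p(c)   [R8 at 1]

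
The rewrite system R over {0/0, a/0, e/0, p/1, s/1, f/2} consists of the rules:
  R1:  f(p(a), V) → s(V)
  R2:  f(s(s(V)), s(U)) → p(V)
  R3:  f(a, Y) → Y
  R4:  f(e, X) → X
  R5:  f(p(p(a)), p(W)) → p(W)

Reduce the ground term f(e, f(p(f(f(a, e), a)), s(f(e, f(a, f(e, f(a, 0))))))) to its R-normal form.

1. f(e, f(p(f(f(a, e), a)), s(f(e, f(a, f(e, f(a, 0)))))))  →  f(p(f(f(a, e), a)), s(f(e, f(a, f(e, f(a, 0))))))   [R4 at ε]
2. f(p(f(f(a, e), a)), s(f(e, f(a, f(e, f(a, 0))))))  →  f(p(f(e, a)), s(f(e, f(a, f(e, f(a, 0))))))   [R3 at 1.1.1]
3. f(p(f(e, a)), s(f(e, f(a, f(e, f(a, 0))))))  →  f(p(a), s(f(e, f(a, f(e, f(a, 0))))))   [R4 at 1.1]
4. f(p(a), s(f(e, f(a, f(e, f(a, 0))))))  →  s(s(f(e, f(a, f(e, f(a, 0))))))   [R1 at ε]
5. s(s(f(e, f(a, f(e, f(a, 0))))))  →  s(s(f(a, f(e, f(a, 0)))))   [R4 at 1.1]
6. s(s(f(a, f(e, f(a, 0)))))  →  s(s(f(e, f(a, 0))))   [R3 at 1.1]
7. s(s(f(e, f(a, 0))))  →  s(s(f(a, 0)))   [R4 at 1.1]
8. s(s(f(a, 0)))  →  s(s(0))   [R3 at 1.1]

s(s(0))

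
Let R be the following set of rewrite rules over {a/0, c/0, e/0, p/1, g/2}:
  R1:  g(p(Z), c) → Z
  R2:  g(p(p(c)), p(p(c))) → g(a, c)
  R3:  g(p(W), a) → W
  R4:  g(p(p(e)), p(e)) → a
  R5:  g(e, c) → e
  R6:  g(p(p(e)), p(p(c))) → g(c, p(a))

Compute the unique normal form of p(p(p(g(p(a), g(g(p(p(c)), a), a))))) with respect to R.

1. p(p(p(g(p(a), g(g(p(p(c)), a), a)))))  →  p(p(p(g(p(a), g(p(c), a)))))   [R3 at 1.1.1.2.1]
2. p(p(p(g(p(a), g(p(c), a)))))  →  p(p(p(g(p(a), c))))   [R3 at 1.1.1.2]
3. p(p(p(g(p(a), c))))  →  p(p(p(a)))   [R1 at 1.1.1]

p(p(p(a)))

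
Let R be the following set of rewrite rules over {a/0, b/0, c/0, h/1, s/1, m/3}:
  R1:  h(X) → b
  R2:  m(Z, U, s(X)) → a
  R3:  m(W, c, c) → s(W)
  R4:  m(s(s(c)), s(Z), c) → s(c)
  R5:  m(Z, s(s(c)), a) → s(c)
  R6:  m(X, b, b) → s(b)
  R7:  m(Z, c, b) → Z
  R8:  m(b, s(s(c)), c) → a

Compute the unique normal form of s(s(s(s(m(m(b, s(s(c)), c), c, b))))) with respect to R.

1. s(s(s(s(m(m(b, s(s(c)), c), c, b)))))  →  s(s(s(s(m(b, s(s(c)), c)))))   [R7 at 1.1.1.1]
2. s(s(s(s(m(b, s(s(c)), c)))))  →  s(s(s(s(a))))   [R8 at 1.1.1.1]

s(s(s(s(a))))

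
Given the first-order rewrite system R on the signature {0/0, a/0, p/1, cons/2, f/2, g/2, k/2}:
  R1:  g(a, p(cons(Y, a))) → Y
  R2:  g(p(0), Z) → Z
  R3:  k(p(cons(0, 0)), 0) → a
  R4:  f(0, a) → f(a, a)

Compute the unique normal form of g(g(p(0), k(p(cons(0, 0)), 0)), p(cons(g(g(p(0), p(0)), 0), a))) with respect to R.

1. g(g(p(0), k(p(cons(0, 0)), 0)), p(cons(g(g(p(0), p(0)), 0), a)))  →  g(k(p(cons(0, 0)), 0), p(cons(g(g(p(0), p(0)), 0), a)))   [R2 at 1]
2. g(k(p(cons(0, 0)), 0), p(cons(g(g(p(0), p(0)), 0), a)))  →  g(a, p(cons(g(g(p(0), p(0)), 0), a)))   [R3 at 1]
3. g(a, p(cons(g(g(p(0), p(0)), 0), a)))  →  g(g(p(0), p(0)), 0)   [R1 at ε]
4. g(g(p(0), p(0)), 0)  →  g(p(0), 0)   [R2 at 1]
5. g(p(0), 0)  →  0   [R2 at ε]

0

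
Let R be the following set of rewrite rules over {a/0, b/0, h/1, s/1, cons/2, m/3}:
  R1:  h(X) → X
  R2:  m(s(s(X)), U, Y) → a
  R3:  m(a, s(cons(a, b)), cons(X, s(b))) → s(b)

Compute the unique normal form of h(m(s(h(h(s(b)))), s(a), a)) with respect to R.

1. h(m(s(h(h(s(b)))), s(a), a))  →  m(s(h(h(s(b)))), s(a), a)   [R1 at ε]
2. m(s(h(h(s(b)))), s(a), a)  →  m(s(h(s(b))), s(a), a)   [R1 at 1.1]
3. m(s(h(s(b))), s(a), a)  →  m(s(s(b)), s(a), a)   [R1 at 1.1]
4. m(s(s(b)), s(a), a)  →  a   [R2 at ε]

a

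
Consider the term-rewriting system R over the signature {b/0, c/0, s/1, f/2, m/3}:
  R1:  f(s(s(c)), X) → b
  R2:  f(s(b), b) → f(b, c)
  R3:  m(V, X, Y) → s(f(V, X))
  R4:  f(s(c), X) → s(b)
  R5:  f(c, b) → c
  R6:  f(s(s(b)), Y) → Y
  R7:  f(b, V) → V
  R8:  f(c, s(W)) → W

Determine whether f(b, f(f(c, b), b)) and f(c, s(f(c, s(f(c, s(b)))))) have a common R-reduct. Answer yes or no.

Reduce t₁ = f(b, f(f(c, b), b)):
1. f(b, f(f(c, b), b))  →  f(f(c, b), b)   [R7 at ε]
2. f(f(c, b), b)  →  f(c, b)   [R5 at 1]
3. f(c, b)  →  c   [R5 at ε]

Reduce t₂ = f(c, s(f(c, s(f(c, s(b)))))):
1. f(c, s(f(c, s(f(c, s(b))))))  →  f(c, s(f(c, s(b))))   [R8 at ε]
2. f(c, s(f(c, s(b))))  →  f(c, s(b))   [R8 at ε]
3. f(c, s(b))  →  b   [R8 at ε]

no — NF(t₁) = c, NF(t₂) = b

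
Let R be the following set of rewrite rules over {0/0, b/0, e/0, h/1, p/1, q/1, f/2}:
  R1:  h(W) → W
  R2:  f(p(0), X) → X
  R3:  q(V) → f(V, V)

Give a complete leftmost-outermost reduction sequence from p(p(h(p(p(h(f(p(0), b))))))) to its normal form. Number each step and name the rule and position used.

p(p(p(p(b))))

1. p(p(h(p(p(h(f(p(0), b)))))))  →  p(p(p(p(h(f(p(0), b))))))   [R1 at 1.1]
2. p(p(p(p(h(f(p(0), b))))))  →  p(p(p(p(f(p(0), b)))))   [R1 at 1.1.1.1]
3. p(p(p(p(f(p(0), b)))))  →  p(p(p(p(b))))   [R2 at 1.1.1.1]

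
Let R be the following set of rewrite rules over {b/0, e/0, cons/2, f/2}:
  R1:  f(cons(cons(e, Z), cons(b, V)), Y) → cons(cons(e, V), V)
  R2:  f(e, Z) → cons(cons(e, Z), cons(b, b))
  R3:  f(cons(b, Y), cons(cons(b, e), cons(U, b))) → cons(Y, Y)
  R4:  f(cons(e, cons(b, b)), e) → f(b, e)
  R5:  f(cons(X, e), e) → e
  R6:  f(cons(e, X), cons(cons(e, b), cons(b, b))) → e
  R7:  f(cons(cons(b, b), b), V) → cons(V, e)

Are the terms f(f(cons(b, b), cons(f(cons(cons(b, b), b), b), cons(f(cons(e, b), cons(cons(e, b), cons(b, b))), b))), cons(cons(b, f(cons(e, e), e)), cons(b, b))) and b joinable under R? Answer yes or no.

no — NF(t₁) = cons(b, b), NF(t₂) = b

Reduce t₁ = f(f(cons(b, b), cons(f(cons(cons(b, b), b), b), cons(f(cons(e, b), cons(cons(e, b), cons(b, b))), b))), cons(cons(b, f(cons(e, e), e)), cons(b, b))):
1. f(f(cons(b, b), cons(f(cons(cons(b, b), b), b), cons(f(cons(e, b), cons(cons(e, b), cons(b, b))), b))), cons(cons(b, f(cons(e, e), e)), cons(b, b)))  →  f(f(cons(b, b), cons(cons(b, e), cons(f(cons(e, b), cons(cons(e, b), cons(b, b))), b))), cons(cons(b, f(cons(e, e), e)), cons(b, b)))   [R7 at 1.2.1]
2. f(f(cons(b, b), cons(cons(b, e), cons(f(cons(e, b), cons(cons(e, b), cons(b, b))), b))), cons(cons(b, f(cons(e, e), e)), cons(b, b)))  →  f(cons(b, b), cons(cons(b, f(cons(e, e), e)), cons(b, b)))   [R3 at 1]
3. f(cons(b, b), cons(cons(b, f(cons(e, e), e)), cons(b, b)))  →  f(cons(b, b), cons(cons(b, e), cons(b, b)))   [R5 at 2.1.2]
4. f(cons(b, b), cons(cons(b, e), cons(b, b)))  →  cons(b, b)   [R3 at ε]

Reduce t₂ = b:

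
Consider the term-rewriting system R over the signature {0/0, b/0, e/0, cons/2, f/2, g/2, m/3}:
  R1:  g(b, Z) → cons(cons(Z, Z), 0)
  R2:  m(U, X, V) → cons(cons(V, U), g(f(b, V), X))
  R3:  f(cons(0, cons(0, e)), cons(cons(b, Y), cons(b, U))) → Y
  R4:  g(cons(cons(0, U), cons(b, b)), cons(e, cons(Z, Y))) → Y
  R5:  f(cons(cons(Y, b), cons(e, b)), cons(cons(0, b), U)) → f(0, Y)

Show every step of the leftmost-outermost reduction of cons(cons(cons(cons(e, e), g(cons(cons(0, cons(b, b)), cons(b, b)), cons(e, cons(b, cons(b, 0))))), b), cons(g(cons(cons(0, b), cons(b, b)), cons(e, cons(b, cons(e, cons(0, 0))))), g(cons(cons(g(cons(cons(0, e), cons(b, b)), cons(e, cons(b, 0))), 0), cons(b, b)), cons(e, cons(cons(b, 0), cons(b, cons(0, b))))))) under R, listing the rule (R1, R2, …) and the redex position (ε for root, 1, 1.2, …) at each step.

cons(cons(cons(cons(e, e), cons(b, 0)), b), cons(cons(e, cons(0, 0)), cons(b, cons(0, b))))

1. cons(cons(cons(cons(e, e), g(cons(cons(0, cons(b, b)), cons(b, b)), cons(e, cons(b, cons(b, 0))))), b), cons(g(cons(cons(0, b), cons(b, b)), cons(e, cons(b, cons(e, cons(0, 0))))), g(cons(cons(g(cons(cons(0, e), cons(b, b)), cons(e, cons(b, 0))), 0), cons(b, b)), cons(e, cons(cons(b, 0), cons(b, cons(0, b)))))))  →  cons(cons(cons(cons(e, e), cons(b, 0)), b), cons(g(cons(cons(0, b), cons(b, b)), cons(e, cons(b, cons(e, cons(0, 0))))), g(cons(cons(g(cons(cons(0, e), cons(b, b)), cons(e, cons(b, 0))), 0), cons(b, b)), cons(e, cons(cons(b, 0), cons(b, cons(0, b)))))))   [R4 at 1.1.2]
2. cons(cons(cons(cons(e, e), cons(b, 0)), b), cons(g(cons(cons(0, b), cons(b, b)), cons(e, cons(b, cons(e, cons(0, 0))))), g(cons(cons(g(cons(cons(0, e), cons(b, b)), cons(e, cons(b, 0))), 0), cons(b, b)), cons(e, cons(cons(b, 0), cons(b, cons(0, b)))))))  →  cons(cons(cons(cons(e, e), cons(b, 0)), b), cons(cons(e, cons(0, 0)), g(cons(cons(g(cons(cons(0, e), cons(b, b)), cons(e, cons(b, 0))), 0), cons(b, b)), cons(e, cons(cons(b, 0), cons(b, cons(0, b)))))))   [R4 at 2.1]
3. cons(cons(cons(cons(e, e), cons(b, 0)), b), cons(cons(e, cons(0, 0)), g(cons(cons(g(cons(cons(0, e), cons(b, b)), cons(e, cons(b, 0))), 0), cons(b, b)), cons(e, cons(cons(b, 0), cons(b, cons(0, b)))))))  →  cons(cons(cons(cons(e, e), cons(b, 0)), b), cons(cons(e, cons(0, 0)), g(cons(cons(0, 0), cons(b, b)), cons(e, cons(cons(b, 0), cons(b, cons(0, b)))))))   [R4 at 2.2.1.1.1]
4. cons(cons(cons(cons(e, e), cons(b, 0)), b), cons(cons(e, cons(0, 0)), g(cons(cons(0, 0), cons(b, b)), cons(e, cons(cons(b, 0), cons(b, cons(0, b)))))))  →  cons(cons(cons(cons(e, e), cons(b, 0)), b), cons(cons(e, cons(0, 0)), cons(b, cons(0, b))))   [R4 at 2.2]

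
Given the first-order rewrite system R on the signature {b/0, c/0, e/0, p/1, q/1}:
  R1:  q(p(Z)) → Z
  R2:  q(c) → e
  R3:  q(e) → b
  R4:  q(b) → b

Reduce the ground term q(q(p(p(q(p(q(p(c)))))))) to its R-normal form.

1. q(q(p(p(q(p(q(p(c))))))))  →  q(p(q(p(q(p(c))))))   [R1 at 1]
2. q(p(q(p(q(p(c))))))  →  q(p(q(p(c))))   [R1 at ε]
3. q(p(q(p(c))))  →  q(p(c))   [R1 at ε]
4. q(p(c))  →  c   [R1 at ε]

c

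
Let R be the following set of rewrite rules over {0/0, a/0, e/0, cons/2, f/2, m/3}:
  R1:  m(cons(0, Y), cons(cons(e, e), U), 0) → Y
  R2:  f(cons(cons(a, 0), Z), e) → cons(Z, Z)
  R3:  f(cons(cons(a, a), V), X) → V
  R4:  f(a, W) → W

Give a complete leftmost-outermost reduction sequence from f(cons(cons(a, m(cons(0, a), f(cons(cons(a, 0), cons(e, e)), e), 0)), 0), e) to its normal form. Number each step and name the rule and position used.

1. f(cons(cons(a, m(cons(0, a), f(cons(cons(a, 0), cons(e, e)), e), 0)), 0), e)  →  f(cons(cons(a, m(cons(0, a), cons(cons(e, e), cons(e, e)), 0)), 0), e)   [R2 at 1.1.2.2]
2. f(cons(cons(a, m(cons(0, a), cons(cons(e, e), cons(e, e)), 0)), 0), e)  →  f(cons(cons(a, a), 0), e)   [R1 at 1.1.2]
3. f(cons(cons(a, a), 0), e)  →  0   [R3 at ε]

0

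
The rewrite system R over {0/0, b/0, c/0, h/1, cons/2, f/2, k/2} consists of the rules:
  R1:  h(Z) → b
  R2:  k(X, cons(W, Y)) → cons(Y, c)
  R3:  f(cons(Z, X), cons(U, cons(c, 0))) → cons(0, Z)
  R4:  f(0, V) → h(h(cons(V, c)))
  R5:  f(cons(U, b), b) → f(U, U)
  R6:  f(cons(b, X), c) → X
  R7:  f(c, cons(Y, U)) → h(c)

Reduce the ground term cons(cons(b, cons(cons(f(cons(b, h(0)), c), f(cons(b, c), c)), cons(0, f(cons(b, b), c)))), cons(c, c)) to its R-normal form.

cons(cons(b, cons(cons(b, c), cons(0, b))), cons(c, c))

1. cons(cons(b, cons(cons(f(cons(b, h(0)), c), f(cons(b, c), c)), cons(0, f(cons(b, b), c)))), cons(c, c))  →  cons(cons(b, cons(cons(h(0), f(cons(b, c), c)), cons(0, f(cons(b, b), c)))), cons(c, c))   [R6 at 1.2.1.1]
2. cons(cons(b, cons(cons(h(0), f(cons(b, c), c)), cons(0, f(cons(b, b), c)))), cons(c, c))  →  cons(cons(b, cons(cons(b, f(cons(b, c), c)), cons(0, f(cons(b, b), c)))), cons(c, c))   [R1 at 1.2.1.1]
3. cons(cons(b, cons(cons(b, f(cons(b, c), c)), cons(0, f(cons(b, b), c)))), cons(c, c))  →  cons(cons(b, cons(cons(b, c), cons(0, f(cons(b, b), c)))), cons(c, c))   [R6 at 1.2.1.2]
4. cons(cons(b, cons(cons(b, c), cons(0, f(cons(b, b), c)))), cons(c, c))  →  cons(cons(b, cons(cons(b, c), cons(0, b))), cons(c, c))   [R6 at 1.2.2.2]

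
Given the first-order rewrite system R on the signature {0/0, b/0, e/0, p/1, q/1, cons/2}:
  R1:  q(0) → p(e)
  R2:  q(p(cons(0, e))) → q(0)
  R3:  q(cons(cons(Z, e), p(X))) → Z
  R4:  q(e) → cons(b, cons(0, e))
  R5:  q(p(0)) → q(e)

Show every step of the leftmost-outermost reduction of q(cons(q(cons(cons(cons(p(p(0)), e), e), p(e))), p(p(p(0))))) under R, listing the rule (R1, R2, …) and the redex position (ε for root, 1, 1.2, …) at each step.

1. q(cons(q(cons(cons(cons(p(p(0)), e), e), p(e))), p(p(p(0)))))  →  q(cons(cons(p(p(0)), e), p(p(p(0)))))   [R3 at 1.1]
2. q(cons(cons(p(p(0)), e), p(p(p(0)))))  →  p(p(0))   [R3 at ε]

p(p(0))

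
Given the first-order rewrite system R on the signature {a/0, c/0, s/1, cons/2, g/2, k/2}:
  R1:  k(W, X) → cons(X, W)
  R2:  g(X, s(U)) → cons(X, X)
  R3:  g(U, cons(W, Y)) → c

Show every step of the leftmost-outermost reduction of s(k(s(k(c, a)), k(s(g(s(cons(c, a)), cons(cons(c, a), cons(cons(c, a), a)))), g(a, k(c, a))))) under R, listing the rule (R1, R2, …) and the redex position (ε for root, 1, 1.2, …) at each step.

s(cons(cons(c, s(c)), s(cons(a, c))))

1. s(k(s(k(c, a)), k(s(g(s(cons(c, a)), cons(cons(c, a), cons(cons(c, a), a)))), g(a, k(c, a)))))  →  s(cons(k(s(g(s(cons(c, a)), cons(cons(c, a), cons(cons(c, a), a)))), g(a, k(c, a))), s(k(c, a))))   [R1 at 1]
2. s(cons(k(s(g(s(cons(c, a)), cons(cons(c, a), cons(cons(c, a), a)))), g(a, k(c, a))), s(k(c, a))))  →  s(cons(cons(g(a, k(c, a)), s(g(s(cons(c, a)), cons(cons(c, a), cons(cons(c, a), a))))), s(k(c, a))))   [R1 at 1.1]
3. s(cons(cons(g(a, k(c, a)), s(g(s(cons(c, a)), cons(cons(c, a), cons(cons(c, a), a))))), s(k(c, a))))  →  s(cons(cons(g(a, cons(a, c)), s(g(s(cons(c, a)), cons(cons(c, a), cons(cons(c, a), a))))), s(k(c, a))))   [R1 at 1.1.1.2]
4. s(cons(cons(g(a, cons(a, c)), s(g(s(cons(c, a)), cons(cons(c, a), cons(cons(c, a), a))))), s(k(c, a))))  →  s(cons(cons(c, s(g(s(cons(c, a)), cons(cons(c, a), cons(cons(c, a), a))))), s(k(c, a))))   [R3 at 1.1.1]
5. s(cons(cons(c, s(g(s(cons(c, a)), cons(cons(c, a), cons(cons(c, a), a))))), s(k(c, a))))  →  s(cons(cons(c, s(c)), s(k(c, a))))   [R3 at 1.1.2.1]
6. s(cons(cons(c, s(c)), s(k(c, a))))  →  s(cons(cons(c, s(c)), s(cons(a, c))))   [R1 at 1.2.1]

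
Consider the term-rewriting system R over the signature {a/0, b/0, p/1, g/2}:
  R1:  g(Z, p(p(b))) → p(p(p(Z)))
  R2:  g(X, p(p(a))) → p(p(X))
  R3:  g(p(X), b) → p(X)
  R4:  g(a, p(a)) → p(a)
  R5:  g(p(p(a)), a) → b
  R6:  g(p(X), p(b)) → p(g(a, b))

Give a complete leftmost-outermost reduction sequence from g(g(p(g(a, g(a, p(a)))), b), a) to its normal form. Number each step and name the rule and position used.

1. g(g(p(g(a, g(a, p(a)))), b), a)  →  g(p(g(a, g(a, p(a)))), a)   [R3 at 1]
2. g(p(g(a, g(a, p(a)))), a)  →  g(p(g(a, p(a))), a)   [R4 at 1.1.2]
3. g(p(g(a, p(a))), a)  →  g(p(p(a)), a)   [R4 at 1.1]
4. g(p(p(a)), a)  →  b   [R5 at ε]

b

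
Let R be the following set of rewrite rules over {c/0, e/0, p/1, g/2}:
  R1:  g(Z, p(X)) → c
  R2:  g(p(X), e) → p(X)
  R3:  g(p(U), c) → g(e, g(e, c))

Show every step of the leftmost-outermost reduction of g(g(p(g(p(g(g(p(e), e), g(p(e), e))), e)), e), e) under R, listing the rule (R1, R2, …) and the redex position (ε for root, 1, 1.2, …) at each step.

1. g(g(p(g(p(g(g(p(e), e), g(p(e), e))), e)), e), e)  →  g(p(g(p(g(g(p(e), e), g(p(e), e))), e)), e)   [R2 at 1]
2. g(p(g(p(g(g(p(e), e), g(p(e), e))), e)), e)  →  p(g(p(g(g(p(e), e), g(p(e), e))), e))   [R2 at ε]
3. p(g(p(g(g(p(e), e), g(p(e), e))), e))  →  p(p(g(g(p(e), e), g(p(e), e))))   [R2 at 1]
4. p(p(g(g(p(e), e), g(p(e), e))))  →  p(p(g(p(e), g(p(e), e))))   [R2 at 1.1.1]
5. p(p(g(p(e), g(p(e), e))))  →  p(p(g(p(e), p(e))))   [R2 at 1.1.2]
6. p(p(g(p(e), p(e))))  →  p(p(c))   [R1 at 1.1]

p(p(c))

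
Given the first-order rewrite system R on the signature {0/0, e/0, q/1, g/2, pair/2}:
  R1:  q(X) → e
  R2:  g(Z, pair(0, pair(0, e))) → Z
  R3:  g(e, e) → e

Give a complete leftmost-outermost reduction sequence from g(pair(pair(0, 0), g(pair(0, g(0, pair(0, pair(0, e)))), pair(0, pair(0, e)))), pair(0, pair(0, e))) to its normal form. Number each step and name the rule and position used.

1. g(pair(pair(0, 0), g(pair(0, g(0, pair(0, pair(0, e)))), pair(0, pair(0, e)))), pair(0, pair(0, e)))  →  pair(pair(0, 0), g(pair(0, g(0, pair(0, pair(0, e)))), pair(0, pair(0, e))))   [R2 at ε]
2. pair(pair(0, 0), g(pair(0, g(0, pair(0, pair(0, e)))), pair(0, pair(0, e))))  →  pair(pair(0, 0), pair(0, g(0, pair(0, pair(0, e)))))   [R2 at 2]
3. pair(pair(0, 0), pair(0, g(0, pair(0, pair(0, e)))))  →  pair(pair(0, 0), pair(0, 0))   [R2 at 2.2]

pair(pair(0, 0), pair(0, 0))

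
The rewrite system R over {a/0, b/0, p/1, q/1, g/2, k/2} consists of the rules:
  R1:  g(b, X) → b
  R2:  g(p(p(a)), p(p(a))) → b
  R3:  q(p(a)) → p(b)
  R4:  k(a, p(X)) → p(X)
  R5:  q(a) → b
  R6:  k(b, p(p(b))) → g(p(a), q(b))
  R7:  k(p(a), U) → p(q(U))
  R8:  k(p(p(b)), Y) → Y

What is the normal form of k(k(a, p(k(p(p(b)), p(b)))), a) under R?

1. k(k(a, p(k(p(p(b)), p(b)))), a)  →  k(p(k(p(p(b)), p(b))), a)   [R4 at 1]
2. k(p(k(p(p(b)), p(b))), a)  →  k(p(p(b)), a)   [R8 at 1.1]
3. k(p(p(b)), a)  →  a   [R8 at ε]

a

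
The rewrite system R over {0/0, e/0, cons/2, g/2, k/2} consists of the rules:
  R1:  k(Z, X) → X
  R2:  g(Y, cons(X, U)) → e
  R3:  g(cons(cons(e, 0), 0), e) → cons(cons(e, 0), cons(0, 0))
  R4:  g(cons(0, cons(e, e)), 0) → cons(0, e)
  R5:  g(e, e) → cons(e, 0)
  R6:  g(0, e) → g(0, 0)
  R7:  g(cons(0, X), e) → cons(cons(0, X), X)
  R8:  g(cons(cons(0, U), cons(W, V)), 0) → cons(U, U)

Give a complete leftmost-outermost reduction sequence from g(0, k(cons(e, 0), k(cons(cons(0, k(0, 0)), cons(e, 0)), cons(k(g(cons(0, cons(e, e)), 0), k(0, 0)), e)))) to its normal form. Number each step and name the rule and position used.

e

1. g(0, k(cons(e, 0), k(cons(cons(0, k(0, 0)), cons(e, 0)), cons(k(g(cons(0, cons(e, e)), 0), k(0, 0)), e))))  →  g(0, k(cons(cons(0, k(0, 0)), cons(e, 0)), cons(k(g(cons(0, cons(e, e)), 0), k(0, 0)), e)))   [R1 at 2]
2. g(0, k(cons(cons(0, k(0, 0)), cons(e, 0)), cons(k(g(cons(0, cons(e, e)), 0), k(0, 0)), e)))  →  g(0, cons(k(g(cons(0, cons(e, e)), 0), k(0, 0)), e))   [R1 at 2]
3. g(0, cons(k(g(cons(0, cons(e, e)), 0), k(0, 0)), e))  →  e   [R2 at ε]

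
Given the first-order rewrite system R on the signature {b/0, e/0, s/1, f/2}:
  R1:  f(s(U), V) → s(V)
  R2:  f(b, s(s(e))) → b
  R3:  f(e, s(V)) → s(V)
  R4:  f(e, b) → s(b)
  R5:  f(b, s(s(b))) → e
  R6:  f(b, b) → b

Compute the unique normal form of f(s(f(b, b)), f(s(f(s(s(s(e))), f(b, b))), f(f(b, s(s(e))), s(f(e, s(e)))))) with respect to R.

s(s(b))

1. f(s(f(b, b)), f(s(f(s(s(s(e))), f(b, b))), f(f(b, s(s(e))), s(f(e, s(e))))))  →  s(f(s(f(s(s(s(e))), f(b, b))), f(f(b, s(s(e))), s(f(e, s(e))))))   [R1 at ε]
2. s(f(s(f(s(s(s(e))), f(b, b))), f(f(b, s(s(e))), s(f(e, s(e))))))  →  s(s(f(f(b, s(s(e))), s(f(e, s(e))))))   [R1 at 1]
3. s(s(f(f(b, s(s(e))), s(f(e, s(e))))))  →  s(s(f(b, s(f(e, s(e))))))   [R2 at 1.1.1]
4. s(s(f(b, s(f(e, s(e))))))  →  s(s(f(b, s(s(e)))))   [R3 at 1.1.2.1]
5. s(s(f(b, s(s(e)))))  →  s(s(b))   [R2 at 1.1]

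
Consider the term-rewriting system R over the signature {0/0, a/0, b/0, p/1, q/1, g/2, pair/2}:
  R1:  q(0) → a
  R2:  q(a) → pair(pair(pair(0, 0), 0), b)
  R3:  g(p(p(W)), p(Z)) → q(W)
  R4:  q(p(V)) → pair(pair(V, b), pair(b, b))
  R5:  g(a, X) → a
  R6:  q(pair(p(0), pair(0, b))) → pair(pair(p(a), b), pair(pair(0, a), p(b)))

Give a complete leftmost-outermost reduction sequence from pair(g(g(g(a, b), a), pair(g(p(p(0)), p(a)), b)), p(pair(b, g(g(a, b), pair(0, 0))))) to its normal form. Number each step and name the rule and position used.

1. pair(g(g(g(a, b), a), pair(g(p(p(0)), p(a)), b)), p(pair(b, g(g(a, b), pair(0, 0)))))  →  pair(g(g(a, a), pair(g(p(p(0)), p(a)), b)), p(pair(b, g(g(a, b), pair(0, 0)))))   [R5 at 1.1.1]
2. pair(g(g(a, a), pair(g(p(p(0)), p(a)), b)), p(pair(b, g(g(a, b), pair(0, 0)))))  →  pair(g(a, pair(g(p(p(0)), p(a)), b)), p(pair(b, g(g(a, b), pair(0, 0)))))   [R5 at 1.1]
3. pair(g(a, pair(g(p(p(0)), p(a)), b)), p(pair(b, g(g(a, b), pair(0, 0)))))  →  pair(a, p(pair(b, g(g(a, b), pair(0, 0)))))   [R5 at 1]
4. pair(a, p(pair(b, g(g(a, b), pair(0, 0)))))  →  pair(a, p(pair(b, g(a, pair(0, 0)))))   [R5 at 2.1.2.1]
5. pair(a, p(pair(b, g(a, pair(0, 0)))))  →  pair(a, p(pair(b, a)))   [R5 at 2.1.2]

pair(a, p(pair(b, a)))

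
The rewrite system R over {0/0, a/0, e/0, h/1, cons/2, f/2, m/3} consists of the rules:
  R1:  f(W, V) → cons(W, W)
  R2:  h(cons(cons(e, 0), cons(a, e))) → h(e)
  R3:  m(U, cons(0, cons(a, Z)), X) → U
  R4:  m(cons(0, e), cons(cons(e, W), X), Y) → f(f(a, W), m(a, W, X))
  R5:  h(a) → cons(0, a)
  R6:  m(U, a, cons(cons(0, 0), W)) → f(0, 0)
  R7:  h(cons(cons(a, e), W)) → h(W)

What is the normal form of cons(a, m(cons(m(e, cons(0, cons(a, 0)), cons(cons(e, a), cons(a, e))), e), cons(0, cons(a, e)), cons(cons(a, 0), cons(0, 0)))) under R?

cons(a, cons(e, e))

1. cons(a, m(cons(m(e, cons(0, cons(a, 0)), cons(cons(e, a), cons(a, e))), e), cons(0, cons(a, e)), cons(cons(a, 0), cons(0, 0))))  →  cons(a, cons(m(e, cons(0, cons(a, 0)), cons(cons(e, a), cons(a, e))), e))   [R3 at 2]
2. cons(a, cons(m(e, cons(0, cons(a, 0)), cons(cons(e, a), cons(a, e))), e))  →  cons(a, cons(e, e))   [R3 at 2.1]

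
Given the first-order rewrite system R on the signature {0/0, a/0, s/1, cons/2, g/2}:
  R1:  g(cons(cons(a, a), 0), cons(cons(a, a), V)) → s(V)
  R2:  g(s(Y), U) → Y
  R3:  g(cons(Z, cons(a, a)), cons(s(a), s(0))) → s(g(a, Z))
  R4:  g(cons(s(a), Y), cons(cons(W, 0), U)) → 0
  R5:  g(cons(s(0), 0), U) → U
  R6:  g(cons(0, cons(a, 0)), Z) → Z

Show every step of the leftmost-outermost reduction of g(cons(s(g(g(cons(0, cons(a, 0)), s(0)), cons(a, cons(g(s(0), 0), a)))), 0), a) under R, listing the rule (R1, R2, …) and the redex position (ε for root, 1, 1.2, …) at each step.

1. g(cons(s(g(g(cons(0, cons(a, 0)), s(0)), cons(a, cons(g(s(0), 0), a)))), 0), a)  →  g(cons(s(g(s(0), cons(a, cons(g(s(0), 0), a)))), 0), a)   [R6 at 1.1.1.1]
2. g(cons(s(g(s(0), cons(a, cons(g(s(0), 0), a)))), 0), a)  →  g(cons(s(0), 0), a)   [R2 at 1.1.1]
3. g(cons(s(0), 0), a)  →  a   [R5 at ε]

a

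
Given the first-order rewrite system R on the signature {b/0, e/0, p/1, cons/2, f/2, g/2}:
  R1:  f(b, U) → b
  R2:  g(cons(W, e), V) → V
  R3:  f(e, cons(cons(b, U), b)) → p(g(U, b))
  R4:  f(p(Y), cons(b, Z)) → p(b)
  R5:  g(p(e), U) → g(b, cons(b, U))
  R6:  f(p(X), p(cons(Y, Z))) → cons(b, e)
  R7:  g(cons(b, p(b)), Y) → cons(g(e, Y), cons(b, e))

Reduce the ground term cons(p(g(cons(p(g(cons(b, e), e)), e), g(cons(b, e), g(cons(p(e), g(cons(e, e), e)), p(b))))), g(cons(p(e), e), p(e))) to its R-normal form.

cons(p(p(b)), p(e))

1. cons(p(g(cons(p(g(cons(b, e), e)), e), g(cons(b, e), g(cons(p(e), g(cons(e, e), e)), p(b))))), g(cons(p(e), e), p(e)))  →  cons(p(g(cons(b, e), g(cons(p(e), g(cons(e, e), e)), p(b)))), g(cons(p(e), e), p(e)))   [R2 at 1.1]
2. cons(p(g(cons(b, e), g(cons(p(e), g(cons(e, e), e)), p(b)))), g(cons(p(e), e), p(e)))  →  cons(p(g(cons(p(e), g(cons(e, e), e)), p(b))), g(cons(p(e), e), p(e)))   [R2 at 1.1]
3. cons(p(g(cons(p(e), g(cons(e, e), e)), p(b))), g(cons(p(e), e), p(e)))  →  cons(p(g(cons(p(e), e), p(b))), g(cons(p(e), e), p(e)))   [R2 at 1.1.1.2]
4. cons(p(g(cons(p(e), e), p(b))), g(cons(p(e), e), p(e)))  →  cons(p(p(b)), g(cons(p(e), e), p(e)))   [R2 at 1.1]
5. cons(p(p(b)), g(cons(p(e), e), p(e)))  →  cons(p(p(b)), p(e))   [R2 at 2]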